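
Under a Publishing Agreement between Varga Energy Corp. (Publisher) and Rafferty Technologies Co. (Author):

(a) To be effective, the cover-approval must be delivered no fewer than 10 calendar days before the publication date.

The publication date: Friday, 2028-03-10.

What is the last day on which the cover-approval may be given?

2028-02-29

2028-03-10 minus 10 days is 2028-02-29.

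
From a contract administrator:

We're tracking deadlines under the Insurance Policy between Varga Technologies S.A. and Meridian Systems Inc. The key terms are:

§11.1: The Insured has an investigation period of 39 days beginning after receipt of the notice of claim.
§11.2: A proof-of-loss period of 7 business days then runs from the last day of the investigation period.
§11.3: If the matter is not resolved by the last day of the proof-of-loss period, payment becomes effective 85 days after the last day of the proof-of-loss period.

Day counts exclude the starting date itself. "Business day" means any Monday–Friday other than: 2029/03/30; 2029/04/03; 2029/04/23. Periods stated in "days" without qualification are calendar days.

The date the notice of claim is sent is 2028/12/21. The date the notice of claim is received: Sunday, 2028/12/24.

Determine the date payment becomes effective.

2029/05/08

The last day of the investigation period: 2028/12/24 + 39 days = 2029/02/01.
The last day of the proof-of-loss period: 7 business days after Thursday, 2029/02/01, skipping weekends — Feb 2, Feb 5, Feb 6, Feb 7, Feb 8, Feb 9, Feb 12 — lands on Monday, 2029/02/12.
The date payment becomes effective: 2029/02/12 + 85 days = 2029/05/08.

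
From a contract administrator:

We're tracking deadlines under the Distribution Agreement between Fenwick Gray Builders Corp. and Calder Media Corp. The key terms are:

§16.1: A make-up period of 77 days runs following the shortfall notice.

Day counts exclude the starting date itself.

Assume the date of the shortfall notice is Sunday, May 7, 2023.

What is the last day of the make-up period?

July 23, 2023

Adding 77 calendar days to May 7, 2023 gives July 23, 2023, which is the last day of the make-up period.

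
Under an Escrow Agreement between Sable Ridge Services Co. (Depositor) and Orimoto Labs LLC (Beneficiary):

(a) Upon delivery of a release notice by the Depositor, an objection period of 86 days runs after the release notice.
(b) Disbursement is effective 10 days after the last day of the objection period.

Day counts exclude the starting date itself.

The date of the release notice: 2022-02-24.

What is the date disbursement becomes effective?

2022-05-31

The last day of the objection period: 2022-02-24 + 86 days = 2022-05-21.
Adding 10 calendar days to 2022-05-21 gives 2022-05-31, which is the date disbursement becomes effective.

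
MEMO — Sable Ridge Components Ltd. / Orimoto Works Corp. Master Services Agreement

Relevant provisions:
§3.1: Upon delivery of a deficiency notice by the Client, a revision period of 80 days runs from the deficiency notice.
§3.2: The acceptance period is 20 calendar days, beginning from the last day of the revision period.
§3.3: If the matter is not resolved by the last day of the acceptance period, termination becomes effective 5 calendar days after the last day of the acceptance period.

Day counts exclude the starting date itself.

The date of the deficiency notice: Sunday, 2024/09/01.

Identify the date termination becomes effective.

2024/12/15

The last day of the revision period: 2024/09/01 + 80 days = 2024/11/20.
Adding 20 calendar days to 2024/11/20 gives 2024/12/10, which is the last day of the acceptance period.
The date termination becomes effective: 2024/12/10 + 5 days = 2024/12/15.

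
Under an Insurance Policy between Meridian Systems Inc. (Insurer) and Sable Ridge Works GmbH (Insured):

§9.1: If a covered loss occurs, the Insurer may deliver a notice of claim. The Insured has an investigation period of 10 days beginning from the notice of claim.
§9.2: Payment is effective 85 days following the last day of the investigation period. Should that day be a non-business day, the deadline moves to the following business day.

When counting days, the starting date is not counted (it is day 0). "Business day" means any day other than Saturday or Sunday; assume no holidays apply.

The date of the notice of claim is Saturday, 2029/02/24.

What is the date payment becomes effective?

Adding 10 calendar days to 2029/02/24 gives 2029/03/06, which is the last day of the investigation period.
The date payment becomes effective: 85 calendar days after 2029/03/06 is 2029/05/30. 2029/05/30 is a Wednesday, so no roll-forward applies.

2029/05/30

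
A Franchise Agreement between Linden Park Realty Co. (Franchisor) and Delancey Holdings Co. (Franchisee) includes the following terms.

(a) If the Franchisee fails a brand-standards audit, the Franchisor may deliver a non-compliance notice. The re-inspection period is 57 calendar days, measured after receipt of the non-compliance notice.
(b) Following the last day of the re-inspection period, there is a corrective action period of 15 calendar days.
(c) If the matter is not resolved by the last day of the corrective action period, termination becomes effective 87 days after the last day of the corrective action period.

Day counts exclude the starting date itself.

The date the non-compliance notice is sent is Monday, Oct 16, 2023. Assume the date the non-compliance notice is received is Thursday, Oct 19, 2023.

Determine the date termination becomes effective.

Mar 26, 2024

The last day of the re-inspection period: Oct 19, 2023 + 57 days = Dec 15, 2023.
The last day of the corrective action period: Dec 15, 2023 + 15 days = Dec 30, 2023.
The date termination becomes effective: Dec 30, 2023 + 87 days = Mar 26, 2024.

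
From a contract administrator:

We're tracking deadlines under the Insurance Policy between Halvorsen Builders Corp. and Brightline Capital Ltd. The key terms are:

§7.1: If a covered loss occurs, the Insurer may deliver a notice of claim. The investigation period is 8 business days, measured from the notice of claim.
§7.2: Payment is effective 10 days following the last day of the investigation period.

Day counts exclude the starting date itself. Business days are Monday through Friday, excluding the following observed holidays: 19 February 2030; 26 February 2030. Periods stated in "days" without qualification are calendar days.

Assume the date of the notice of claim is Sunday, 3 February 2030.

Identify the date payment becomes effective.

23 February 2030

The last day of the investigation period: counting 8 business days from Sunday, 3 February 2030 (Feb 4, Feb 5, Feb 6, Feb 7, Feb 8, Feb 11, Feb 12, Feb 13, skipping weekends) reaches Wednesday, 13 February 2030.
Adding 10 calendar days to 13 February 2030 gives 23 February 2030, which is the date payment becomes effective.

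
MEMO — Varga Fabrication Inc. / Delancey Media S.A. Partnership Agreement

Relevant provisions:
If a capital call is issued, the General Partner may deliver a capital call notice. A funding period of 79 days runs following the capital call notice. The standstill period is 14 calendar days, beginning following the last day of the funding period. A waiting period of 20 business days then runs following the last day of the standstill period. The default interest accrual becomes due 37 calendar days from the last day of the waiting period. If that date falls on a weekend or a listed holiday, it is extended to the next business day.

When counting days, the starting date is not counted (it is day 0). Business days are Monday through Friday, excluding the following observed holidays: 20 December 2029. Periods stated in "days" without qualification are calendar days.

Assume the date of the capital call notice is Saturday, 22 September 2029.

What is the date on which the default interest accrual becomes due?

27 February 2030

Adding 79 calendar days to 22 September 2029 gives 10 December 2029, which is the last day of the funding period.
The last day of the standstill period: 14 calendar days after 10 December 2029 is 24 December 2029.
The last day of the waiting period: 20 business days after Monday, 24 December 2029, skipping weekends — Dec 25, Dec 26, Dec 27, Dec 28, …, Jan 17, Jan 18, Jan 21 — lands on Monday, 21 January 2030.
Adding 37 calendar days to 21 January 2030 gives 27 February 2030, which is the date on which the default interest accrual becomes due. 27 February 2030 is a Wednesday and is not a listed holiday, so no roll-forward applies.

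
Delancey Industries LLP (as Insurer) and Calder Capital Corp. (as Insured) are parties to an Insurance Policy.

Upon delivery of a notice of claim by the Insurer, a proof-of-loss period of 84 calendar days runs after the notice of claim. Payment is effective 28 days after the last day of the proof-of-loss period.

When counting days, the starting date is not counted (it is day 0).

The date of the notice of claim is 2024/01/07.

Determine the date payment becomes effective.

2024/04/28

Adding 84 calendar days to 2024/01/07 gives 2024/03/31, which is the last day of the proof-of-loss period.
The date payment becomes effective: 2024/03/31 + 28 days = 2024/04/28.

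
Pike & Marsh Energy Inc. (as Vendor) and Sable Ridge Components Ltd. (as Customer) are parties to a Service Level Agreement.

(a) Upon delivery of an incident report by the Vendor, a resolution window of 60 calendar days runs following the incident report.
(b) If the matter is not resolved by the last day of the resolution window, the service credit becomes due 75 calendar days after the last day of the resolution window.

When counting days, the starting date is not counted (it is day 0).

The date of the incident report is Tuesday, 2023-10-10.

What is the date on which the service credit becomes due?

2024-02-22

The last day of the resolution window: 60 calendar days after 2023-10-10 is 2023-12-09.
The date on which the service credit becomes due: 75 calendar days after 2023-12-09 is 2024-02-22.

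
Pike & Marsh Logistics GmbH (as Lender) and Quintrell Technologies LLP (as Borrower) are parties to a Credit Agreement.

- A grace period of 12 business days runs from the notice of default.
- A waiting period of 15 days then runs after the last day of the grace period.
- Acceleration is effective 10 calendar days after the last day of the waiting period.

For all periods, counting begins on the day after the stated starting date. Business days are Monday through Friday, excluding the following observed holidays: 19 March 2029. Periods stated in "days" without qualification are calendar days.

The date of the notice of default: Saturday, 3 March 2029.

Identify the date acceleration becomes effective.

From Saturday, 3 March 2029, 12 business days (Mar 5, Mar 6, Mar 7, Mar 8, …, Mar 16, Mar 20, Mar 21, skipping weekends and the listed holiday on Mar 19) brings us to Wednesday, 21 March 2029, which is the last day of the grace period.
Adding 15 calendar days to 21 March 2029 gives 5 April 2029, which is the last day of the waiting period.
The date acceleration becomes effective: 10 calendar days after 5 April 2029 is 15 April 2029.

15 April 2029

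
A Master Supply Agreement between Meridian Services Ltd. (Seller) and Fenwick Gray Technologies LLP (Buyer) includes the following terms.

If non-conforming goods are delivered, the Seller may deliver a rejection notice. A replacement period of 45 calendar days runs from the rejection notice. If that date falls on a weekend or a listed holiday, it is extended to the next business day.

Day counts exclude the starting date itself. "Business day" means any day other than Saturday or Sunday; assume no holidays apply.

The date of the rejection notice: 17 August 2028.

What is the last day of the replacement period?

The last day of the replacement period: 17 August 2028 + 45 days = 1 October 2028. That falls on a Sunday, so it rolls to the next business day, Monday, 2 October 2028.

2 October 2028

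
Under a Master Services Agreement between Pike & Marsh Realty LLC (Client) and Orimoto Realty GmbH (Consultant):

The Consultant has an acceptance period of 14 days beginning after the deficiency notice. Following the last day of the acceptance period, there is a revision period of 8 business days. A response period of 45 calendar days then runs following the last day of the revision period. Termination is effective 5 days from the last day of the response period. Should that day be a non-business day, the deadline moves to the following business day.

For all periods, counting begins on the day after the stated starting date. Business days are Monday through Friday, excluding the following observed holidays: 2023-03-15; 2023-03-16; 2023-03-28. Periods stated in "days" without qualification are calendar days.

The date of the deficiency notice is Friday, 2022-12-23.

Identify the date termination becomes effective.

The last day of the acceptance period: 14 calendar days after 2022-12-23 is 2023-01-06.
The last day of the revision period: counting 8 business days from Friday, 2023-01-06 (Jan 9, Jan 10, Jan 11, Jan 12, Jan 13, Jan 16, Jan 17, Jan 18, skipping weekends) reaches Wednesday, 2023-01-18.
The last day of the response period: 45 calendar days after 2023-01-18 is 2023-03-04.
The date termination becomes effective: 5 calendar days after 2023-03-04 is 2023-03-09. 2023-03-09 is a Thursday and is not a listed holiday, so no roll-forward applies.

2023-03-09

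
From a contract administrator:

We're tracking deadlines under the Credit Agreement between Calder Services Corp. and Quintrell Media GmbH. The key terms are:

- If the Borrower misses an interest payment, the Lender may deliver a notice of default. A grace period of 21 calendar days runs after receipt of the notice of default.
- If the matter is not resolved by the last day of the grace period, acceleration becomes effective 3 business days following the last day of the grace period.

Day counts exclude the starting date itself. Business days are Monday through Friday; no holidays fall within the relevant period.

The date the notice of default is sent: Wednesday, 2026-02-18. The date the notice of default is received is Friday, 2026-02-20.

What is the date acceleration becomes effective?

2026-03-18

The last day of the grace period: 21 calendar days after 2026-02-20 is 2026-03-13.
From Friday, 2026-03-13, 3 business days (Mar 16, Mar 17, Mar 18, skipping weekends) brings us to Wednesday, 2026-03-18, which is the date acceleration becomes effective.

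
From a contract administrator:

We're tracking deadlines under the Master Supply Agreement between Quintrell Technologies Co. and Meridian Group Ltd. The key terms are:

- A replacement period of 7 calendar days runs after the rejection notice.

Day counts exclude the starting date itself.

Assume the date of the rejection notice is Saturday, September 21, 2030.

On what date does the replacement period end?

The last day of the replacement period: September 21, 2030 + 7 days = September 28, 2030.

September 28, 2030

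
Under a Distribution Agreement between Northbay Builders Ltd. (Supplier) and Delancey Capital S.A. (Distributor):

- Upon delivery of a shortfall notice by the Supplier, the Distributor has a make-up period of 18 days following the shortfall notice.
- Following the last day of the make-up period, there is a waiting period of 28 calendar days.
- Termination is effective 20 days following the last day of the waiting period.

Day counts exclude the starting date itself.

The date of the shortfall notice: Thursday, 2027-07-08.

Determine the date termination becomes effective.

The last day of the make-up period: 2027-07-08 + 18 days = 2027-07-26.
Adding 28 calendar days to 2027-07-26 gives 2027-08-23, which is the last day of the waiting period.
The date termination becomes effective: 2027-08-23 + 20 days = 2027-09-12.

2027-09-12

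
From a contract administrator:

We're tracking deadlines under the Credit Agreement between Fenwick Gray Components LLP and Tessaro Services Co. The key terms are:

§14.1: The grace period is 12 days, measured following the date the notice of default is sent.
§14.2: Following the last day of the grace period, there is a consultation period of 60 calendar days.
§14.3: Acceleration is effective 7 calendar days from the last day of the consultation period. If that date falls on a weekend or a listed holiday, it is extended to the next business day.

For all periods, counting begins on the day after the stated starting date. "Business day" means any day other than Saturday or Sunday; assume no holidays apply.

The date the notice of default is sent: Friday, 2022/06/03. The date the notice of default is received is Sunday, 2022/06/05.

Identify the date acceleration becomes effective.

2022/08/22

The last day of the grace period: 12 calendar days after 2022/06/03 is 2022/06/15.
Adding 60 calendar days to 2022/06/15 gives 2022/08/14, which is the last day of the consultation period.
The date acceleration becomes effective: 7 calendar days after 2022/08/14 is 2022/08/21. That falls on a Sunday, so it rolls to the next business day, Monday, 2022/08/22.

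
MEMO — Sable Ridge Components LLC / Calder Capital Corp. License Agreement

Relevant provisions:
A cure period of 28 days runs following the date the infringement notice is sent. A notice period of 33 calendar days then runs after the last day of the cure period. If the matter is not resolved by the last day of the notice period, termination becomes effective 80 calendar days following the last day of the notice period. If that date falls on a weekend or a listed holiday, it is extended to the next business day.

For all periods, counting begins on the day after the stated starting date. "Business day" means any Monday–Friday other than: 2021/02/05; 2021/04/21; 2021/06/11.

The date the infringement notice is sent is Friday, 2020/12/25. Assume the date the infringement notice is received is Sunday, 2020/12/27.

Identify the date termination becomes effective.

2021/05/17

Adding 28 calendar days to 2020/12/25 gives 2021/01/22, which is the last day of the cure period.
Adding 33 calendar days to 2021/01/22 gives 2021/02/24, which is the last day of the notice period.
The date termination becomes effective: 2021/02/24 + 80 days = 2021/05/15. That falls on a Saturday, so it rolls to the next business day, Monday, 2021/05/17.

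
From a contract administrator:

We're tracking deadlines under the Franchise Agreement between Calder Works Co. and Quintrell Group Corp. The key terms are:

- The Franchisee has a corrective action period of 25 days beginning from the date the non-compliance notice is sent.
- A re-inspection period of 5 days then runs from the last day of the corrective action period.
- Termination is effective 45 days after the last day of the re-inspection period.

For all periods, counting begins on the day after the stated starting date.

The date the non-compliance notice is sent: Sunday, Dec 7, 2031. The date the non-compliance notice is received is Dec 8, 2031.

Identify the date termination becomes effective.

Feb 20, 2032

The last day of the corrective action period: 25 calendar days after Dec 7, 2031 is Jan 1, 2032.
The last day of the re-inspection period: Jan 1, 2032 + 5 days = Jan 6, 2032.
The date termination becomes effective: 45 calendar days after Jan 6, 2032 is Feb 20, 2032.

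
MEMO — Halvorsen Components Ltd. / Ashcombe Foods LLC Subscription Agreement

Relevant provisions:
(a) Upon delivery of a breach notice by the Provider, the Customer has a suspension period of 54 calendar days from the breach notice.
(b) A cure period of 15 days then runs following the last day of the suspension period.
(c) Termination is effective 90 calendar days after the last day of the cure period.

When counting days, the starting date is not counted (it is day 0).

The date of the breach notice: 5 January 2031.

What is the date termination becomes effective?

13 June 2031

The last day of the suspension period: 54 calendar days after 5 January 2031 is 28 February 2031.
The last day of the cure period: 15 calendar days after 28 February 2031 is 15 March 2031.
The date termination becomes effective: 90 calendar days after 15 March 2031 is 13 June 2031.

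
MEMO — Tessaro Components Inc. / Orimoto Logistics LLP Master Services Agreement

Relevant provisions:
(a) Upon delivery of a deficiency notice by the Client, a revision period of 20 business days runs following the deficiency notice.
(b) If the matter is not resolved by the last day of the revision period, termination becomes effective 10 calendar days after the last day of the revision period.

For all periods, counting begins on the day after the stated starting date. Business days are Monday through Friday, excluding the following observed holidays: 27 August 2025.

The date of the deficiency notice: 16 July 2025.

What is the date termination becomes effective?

From Wednesday, 16 July 2025, 20 business days (Jul 17, Jul 18, Jul 21, Jul 22, …, Aug 11, Aug 12, Aug 13, skipping weekends) brings us to Wednesday, 13 August 2025, which is the last day of the revision period.
Adding 10 calendar days to 13 August 2025 gives 23 August 2025, which is the date termination becomes effective.

23 August 2025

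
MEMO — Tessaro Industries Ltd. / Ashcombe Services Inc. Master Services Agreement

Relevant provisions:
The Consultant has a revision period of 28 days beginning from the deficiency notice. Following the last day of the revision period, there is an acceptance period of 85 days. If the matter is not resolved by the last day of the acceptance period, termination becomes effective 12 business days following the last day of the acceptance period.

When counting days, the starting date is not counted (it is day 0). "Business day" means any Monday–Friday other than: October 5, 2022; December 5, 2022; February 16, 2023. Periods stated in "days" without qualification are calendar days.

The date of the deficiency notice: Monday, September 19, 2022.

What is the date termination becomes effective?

January 26, 2023

The last day of the revision period: 28 calendar days after September 19, 2022 is October 17, 2022.
The last day of the acceptance period: 85 calendar days after October 17, 2022 is January 10, 2023.
The date termination becomes effective: counting 12 business days from Tuesday, January 10, 2023 (Jan 11, Jan 12, Jan 13, Jan 16, …, Jan 24, Jan 25, Jan 26, skipping weekends) reaches Thursday, January 26, 2023.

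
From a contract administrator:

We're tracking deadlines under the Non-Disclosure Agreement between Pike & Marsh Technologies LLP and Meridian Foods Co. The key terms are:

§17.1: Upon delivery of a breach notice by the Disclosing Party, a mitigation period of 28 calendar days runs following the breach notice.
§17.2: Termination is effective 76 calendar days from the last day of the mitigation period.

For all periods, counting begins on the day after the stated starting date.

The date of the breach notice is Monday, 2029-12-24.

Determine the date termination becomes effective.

The last day of the mitigation period: 2029-12-24 + 28 days = 2030-01-21.
The date termination becomes effective: 2030-01-21 + 76 days = 2030-04-07.

2030-04-07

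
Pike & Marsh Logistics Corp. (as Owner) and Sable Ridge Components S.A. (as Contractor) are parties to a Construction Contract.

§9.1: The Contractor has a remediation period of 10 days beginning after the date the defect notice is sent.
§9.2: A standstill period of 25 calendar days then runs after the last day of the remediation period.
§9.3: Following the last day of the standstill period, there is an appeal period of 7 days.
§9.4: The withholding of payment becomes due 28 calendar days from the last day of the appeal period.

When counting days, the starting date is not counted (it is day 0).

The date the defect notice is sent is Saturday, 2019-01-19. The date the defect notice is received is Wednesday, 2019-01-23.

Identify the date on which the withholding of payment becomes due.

Adding 10 calendar days to 2019-01-19 gives 2019-01-29, which is the last day of the remediation period.
Adding 25 calendar days to 2019-01-29 gives 2019-02-23, which is the last day of the standstill period.
The last day of the appeal period: 2019-02-23 + 7 days = 2019-03-02.
The date on which the withholding of payment becomes due: 28 calendar days after 2019-03-02 is 2019-03-30.

2019-03-30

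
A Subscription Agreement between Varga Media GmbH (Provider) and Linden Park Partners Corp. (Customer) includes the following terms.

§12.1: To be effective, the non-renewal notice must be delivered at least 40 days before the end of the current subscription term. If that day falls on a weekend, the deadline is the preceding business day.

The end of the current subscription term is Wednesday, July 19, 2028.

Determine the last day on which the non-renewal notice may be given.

Counting back 40 calendar days from July 19, 2028 gives June 9, 2028. That is a Friday, so no adjustment is needed.

June 9, 2028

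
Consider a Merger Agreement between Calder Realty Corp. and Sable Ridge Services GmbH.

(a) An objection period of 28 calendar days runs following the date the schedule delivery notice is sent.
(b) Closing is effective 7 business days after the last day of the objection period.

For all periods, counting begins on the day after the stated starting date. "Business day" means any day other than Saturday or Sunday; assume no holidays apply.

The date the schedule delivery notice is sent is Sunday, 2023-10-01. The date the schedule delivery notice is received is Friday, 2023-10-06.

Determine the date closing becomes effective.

The last day of the objection period: 28 calendar days after 2023-10-01 is 2023-10-29.
From Sunday, 2023-10-29, 7 business days (Oct 30, Oct 31, Nov 1, Nov 2, Nov 3, Nov 6, Nov 7, skipping weekends) brings us to Tuesday, 2023-11-07, which is the date closing becomes effective.

2023-11-07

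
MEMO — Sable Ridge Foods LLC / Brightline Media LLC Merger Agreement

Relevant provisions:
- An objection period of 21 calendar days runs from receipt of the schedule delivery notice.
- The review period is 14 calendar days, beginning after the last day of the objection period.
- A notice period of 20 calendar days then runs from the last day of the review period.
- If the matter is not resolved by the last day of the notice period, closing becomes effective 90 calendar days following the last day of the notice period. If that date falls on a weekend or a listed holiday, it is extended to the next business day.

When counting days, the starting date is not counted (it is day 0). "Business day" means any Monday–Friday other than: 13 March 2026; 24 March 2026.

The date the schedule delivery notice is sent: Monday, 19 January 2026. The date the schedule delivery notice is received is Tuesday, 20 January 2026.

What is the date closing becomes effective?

15 June 2026

The last day of the objection period: 20 January 2026 + 21 days = 10 February 2026.
The last day of the review period: 14 calendar days after 10 February 2026 is 24 February 2026.
Adding 20 calendar days to 24 February 2026 gives 16 March 2026, which is the last day of the notice period.
Adding 90 calendar days to 16 March 2026 gives 14 June 2026, which is the date closing becomes effective. That falls on a Sunday, so it rolls to the next business day, Monday, 15 June 2026.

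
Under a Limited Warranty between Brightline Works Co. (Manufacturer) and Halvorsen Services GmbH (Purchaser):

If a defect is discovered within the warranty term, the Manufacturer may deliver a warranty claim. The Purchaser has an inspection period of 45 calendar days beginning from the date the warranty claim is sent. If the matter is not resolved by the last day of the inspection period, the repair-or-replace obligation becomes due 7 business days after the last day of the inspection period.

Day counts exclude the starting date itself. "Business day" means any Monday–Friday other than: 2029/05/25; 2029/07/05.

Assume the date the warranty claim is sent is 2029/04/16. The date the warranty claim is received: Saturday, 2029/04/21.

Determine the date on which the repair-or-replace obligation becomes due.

2029/06/11

The last day of the inspection period: 2029/04/16 + 45 days = 2029/05/31.
The date on which the repair-or-replace obligation becomes due: 7 business days after Thursday, 2029/05/31, skipping weekends — Jun 1, Jun 4, Jun 5, Jun 6, Jun 7, Jun 8, Jun 11 — lands on Monday, 2029/06/11.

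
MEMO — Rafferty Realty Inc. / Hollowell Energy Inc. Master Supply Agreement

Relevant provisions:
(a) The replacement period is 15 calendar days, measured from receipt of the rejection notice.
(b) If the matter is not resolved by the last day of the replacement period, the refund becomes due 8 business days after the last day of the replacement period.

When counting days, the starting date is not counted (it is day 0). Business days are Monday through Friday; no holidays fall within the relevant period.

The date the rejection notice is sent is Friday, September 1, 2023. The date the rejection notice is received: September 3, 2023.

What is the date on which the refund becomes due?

September 28, 2023

The last day of the replacement period: September 3, 2023 + 15 days = September 18, 2023.
The date on which the refund becomes due: counting 8 business days from Monday, September 18, 2023 (Sep 19, Sep 20, Sep 21, Sep 22, Sep 25, Sep 26, Sep 27, Sep 28, skipping weekends) reaches Thursday, September 28, 2023.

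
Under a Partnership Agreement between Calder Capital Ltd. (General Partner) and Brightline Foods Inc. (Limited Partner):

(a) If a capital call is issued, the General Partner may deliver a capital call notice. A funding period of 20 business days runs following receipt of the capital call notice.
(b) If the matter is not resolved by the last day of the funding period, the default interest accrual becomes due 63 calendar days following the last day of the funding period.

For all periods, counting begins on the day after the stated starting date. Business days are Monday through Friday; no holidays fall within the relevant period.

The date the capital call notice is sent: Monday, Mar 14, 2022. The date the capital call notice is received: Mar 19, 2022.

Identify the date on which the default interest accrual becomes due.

Jun 17, 2022

The last day of the funding period: 20 business days after Saturday, Mar 19, 2022, skipping weekends — Mar 21, Mar 22, Mar 23, Mar 24, …, Apr 13, Apr 14, Apr 15 — lands on Friday, Apr 15, 2022.
The date on which the default interest accrual becomes due: Apr 15, 2022 + 63 days = Jun 17, 2022.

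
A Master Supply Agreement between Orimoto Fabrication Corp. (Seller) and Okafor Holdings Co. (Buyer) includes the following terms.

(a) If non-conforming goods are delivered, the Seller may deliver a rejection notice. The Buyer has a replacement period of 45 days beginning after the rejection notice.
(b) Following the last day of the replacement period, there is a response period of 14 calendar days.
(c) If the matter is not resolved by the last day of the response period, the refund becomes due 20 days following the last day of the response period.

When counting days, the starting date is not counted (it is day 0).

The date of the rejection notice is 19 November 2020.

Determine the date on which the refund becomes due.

6 February 2021

Adding 45 calendar days to 19 November 2020 gives 3 January 2021, which is the last day of the replacement period.
The last day of the response period: 14 calendar days after 3 January 2021 is 17 January 2021.
Adding 20 calendar days to 17 January 2021 gives 6 February 2021, which is the date on which the refund becomes due.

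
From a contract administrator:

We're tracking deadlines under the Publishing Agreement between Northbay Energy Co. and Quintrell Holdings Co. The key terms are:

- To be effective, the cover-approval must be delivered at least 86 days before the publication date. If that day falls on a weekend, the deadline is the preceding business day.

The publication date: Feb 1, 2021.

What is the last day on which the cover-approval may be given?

Nov 6, 2020

Feb 1, 2021 minus 86 days is Nov 7, 2020. That is a Saturday, so the deadline moves back to Friday, Nov 6, 2020.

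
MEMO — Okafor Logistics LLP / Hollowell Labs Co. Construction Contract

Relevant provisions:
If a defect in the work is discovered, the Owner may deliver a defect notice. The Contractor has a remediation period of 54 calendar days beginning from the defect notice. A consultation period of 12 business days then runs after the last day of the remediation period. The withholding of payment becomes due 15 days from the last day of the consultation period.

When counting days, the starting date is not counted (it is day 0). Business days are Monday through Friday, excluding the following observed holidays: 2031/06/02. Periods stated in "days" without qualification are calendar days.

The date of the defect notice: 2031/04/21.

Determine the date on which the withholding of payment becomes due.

The last day of the remediation period: 54 calendar days after 2031/04/21 is 2031/06/14.
The last day of the consultation period: 12 business days after Saturday, 2031/06/14, skipping weekends — Jun 16, Jun 17, Jun 18, Jun 19, …, Jun 27, Jun 30, Jul 1 — lands on Tuesday, 2031/07/01.
The date on which the withholding of payment becomes due: 2031/07/01 + 15 days = 2031/07/16.

2031/07/16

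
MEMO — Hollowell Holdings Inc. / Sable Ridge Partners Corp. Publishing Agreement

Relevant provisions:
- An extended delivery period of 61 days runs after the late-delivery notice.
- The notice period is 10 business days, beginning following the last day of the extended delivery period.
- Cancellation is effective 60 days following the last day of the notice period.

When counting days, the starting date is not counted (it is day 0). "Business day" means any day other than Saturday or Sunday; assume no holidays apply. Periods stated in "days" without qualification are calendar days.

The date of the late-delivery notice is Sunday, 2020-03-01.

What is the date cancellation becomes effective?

2020-07-14

Adding 61 calendar days to 2020-03-01 gives 2020-05-01, which is the last day of the extended delivery period.
The last day of the notice period: 10 business days after Friday, 2020-05-01, skipping weekends — May 4, May 5, May 6, May 7, May 8, May 11, May 12, May 13, May 14, May 15 — lands on Friday, 2020-05-15.
Adding 60 calendar days to 2020-05-15 gives 2020-07-14, which is the date cancellation becomes effective.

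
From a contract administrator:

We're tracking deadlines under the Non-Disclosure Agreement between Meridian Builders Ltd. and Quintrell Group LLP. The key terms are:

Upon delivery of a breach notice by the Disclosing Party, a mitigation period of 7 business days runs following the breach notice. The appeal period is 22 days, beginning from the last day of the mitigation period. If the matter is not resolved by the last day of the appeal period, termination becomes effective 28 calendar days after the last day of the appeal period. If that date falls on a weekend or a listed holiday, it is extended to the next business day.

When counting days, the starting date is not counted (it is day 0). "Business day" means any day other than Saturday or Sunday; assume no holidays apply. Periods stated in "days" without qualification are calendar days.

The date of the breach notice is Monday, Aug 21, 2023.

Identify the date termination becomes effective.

From Monday, Aug 21, 2023, 7 business days (Aug 22, Aug 23, Aug 24, Aug 25, Aug 28, Aug 29, Aug 30, skipping weekends) brings us to Wednesday, Aug 30, 2023, which is the last day of the mitigation period.
The last day of the appeal period: 22 calendar days after Aug 30, 2023 is Sep 21, 2023.
Adding 28 calendar days to Sep 21, 2023 gives Oct 19, 2023, which is the date termination becomes effective. Oct 19, 2023 is a Thursday, so no roll-forward applies.

Oct 19, 2023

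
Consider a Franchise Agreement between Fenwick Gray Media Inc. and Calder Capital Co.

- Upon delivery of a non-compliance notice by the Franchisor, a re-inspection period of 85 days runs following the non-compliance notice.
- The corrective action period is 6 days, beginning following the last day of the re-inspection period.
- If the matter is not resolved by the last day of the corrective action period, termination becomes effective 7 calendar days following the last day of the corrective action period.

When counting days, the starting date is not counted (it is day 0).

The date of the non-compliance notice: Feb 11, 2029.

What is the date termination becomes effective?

Adding 85 calendar days to Feb 11, 2029 gives May 7, 2029, which is the last day of the re-inspection period.
The last day of the corrective action period: 6 calendar days after May 7, 2029 is May 13, 2029.
Adding 7 calendar days to May 13, 2029 gives May 20, 2029, which is the date termination becomes effective.

May 20, 2029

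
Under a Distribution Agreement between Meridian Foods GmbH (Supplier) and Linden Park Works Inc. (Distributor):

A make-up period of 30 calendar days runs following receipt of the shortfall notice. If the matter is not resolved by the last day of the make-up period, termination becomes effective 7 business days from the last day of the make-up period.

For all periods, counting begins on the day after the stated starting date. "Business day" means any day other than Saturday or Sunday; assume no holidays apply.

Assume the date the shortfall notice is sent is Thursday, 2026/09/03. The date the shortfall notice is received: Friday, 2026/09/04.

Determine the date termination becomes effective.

2026/10/13

The last day of the make-up period: 30 calendar days after 2026/09/04 is 2026/10/04.
The date termination becomes effective: 7 business days after Sunday, 2026/10/04, skipping weekends — Oct 5, Oct 6, Oct 7, Oct 8, Oct 9, Oct 12, Oct 13 — lands on Tuesday, 2026/10/13.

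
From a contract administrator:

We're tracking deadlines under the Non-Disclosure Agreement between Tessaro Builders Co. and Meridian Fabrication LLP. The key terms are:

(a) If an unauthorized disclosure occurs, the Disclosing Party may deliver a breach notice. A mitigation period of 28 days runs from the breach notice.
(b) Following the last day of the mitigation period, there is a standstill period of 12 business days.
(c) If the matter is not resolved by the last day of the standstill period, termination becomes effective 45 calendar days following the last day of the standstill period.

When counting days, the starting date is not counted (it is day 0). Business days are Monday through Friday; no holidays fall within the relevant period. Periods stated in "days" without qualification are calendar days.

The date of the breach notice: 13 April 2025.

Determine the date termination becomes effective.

The last day of the mitigation period: 13 April 2025 + 28 days = 11 May 2025.
The last day of the standstill period: counting 12 business days from Sunday, 11 May 2025 (May 12, May 13, May 14, May 15, …, May 23, May 26, May 27, skipping weekends) reaches Tuesday, 27 May 2025.
The date termination becomes effective: 45 calendar days after 27 May 2025 is 11 July 2025.

11 July 2025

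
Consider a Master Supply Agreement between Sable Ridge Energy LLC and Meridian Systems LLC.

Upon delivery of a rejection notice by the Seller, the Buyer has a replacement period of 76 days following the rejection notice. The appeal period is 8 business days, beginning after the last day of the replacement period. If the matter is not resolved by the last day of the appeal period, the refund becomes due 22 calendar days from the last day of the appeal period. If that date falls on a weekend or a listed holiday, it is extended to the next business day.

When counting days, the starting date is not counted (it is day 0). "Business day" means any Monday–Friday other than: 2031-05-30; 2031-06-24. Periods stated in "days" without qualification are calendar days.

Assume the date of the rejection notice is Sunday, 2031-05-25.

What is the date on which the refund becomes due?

Adding 76 calendar days to 2031-05-25 gives 2031-08-09, which is the last day of the replacement period.
From Saturday, 2031-08-09, 8 business days (Aug 11, Aug 12, Aug 13, Aug 14, Aug 15, Aug 18, Aug 19, Aug 20, skipping weekends) brings us to Wednesday, 2031-08-20, which is the last day of the appeal period.
The date on which the refund becomes due: 22 calendar days after 2031-08-20 is 2031-09-11. 2031-09-11 is a Thursday and is not a listed holiday, so no roll-forward applies.

2031-09-11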